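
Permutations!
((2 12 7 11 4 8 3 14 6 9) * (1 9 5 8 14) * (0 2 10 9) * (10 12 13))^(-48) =(0 8 14 7 10)(1 5 4 12 13)(2 3 6 11 9)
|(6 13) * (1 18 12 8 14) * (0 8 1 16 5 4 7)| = 42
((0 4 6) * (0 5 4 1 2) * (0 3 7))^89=(0 7 3 2 1)(4 5 6)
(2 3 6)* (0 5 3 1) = [5, 0, 1, 6, 4, 3, 2] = (0 5 3 6 2 1)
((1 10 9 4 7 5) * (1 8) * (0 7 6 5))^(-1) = ((0 7)(1 10 9 4 6 5 8))^(-1) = (0 7)(1 8 5 6 4 9 10)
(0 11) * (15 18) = [11, 1, 2, 3, 4, 5, 6, 7, 8, 9, 10, 0, 12, 13, 14, 18, 16, 17, 15] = (0 11)(15 18)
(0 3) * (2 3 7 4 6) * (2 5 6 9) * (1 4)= (0 7 1 4 9 2 3)(5 6)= [7, 4, 3, 0, 9, 6, 5, 1, 8, 2]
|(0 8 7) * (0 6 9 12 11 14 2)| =|(0 8 7 6 9 12 11 14 2)| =9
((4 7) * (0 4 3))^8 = ((0 4 7 3))^8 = (7)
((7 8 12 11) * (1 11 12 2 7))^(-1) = (12)(1 11)(2 8 7)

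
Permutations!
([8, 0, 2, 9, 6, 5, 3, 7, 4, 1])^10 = [6, 4, 2, 0, 9, 5, 1, 7, 3, 8]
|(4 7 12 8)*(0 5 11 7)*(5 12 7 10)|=12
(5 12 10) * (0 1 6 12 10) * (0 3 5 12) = (0 1 6)(3 5 10 12) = [1, 6, 2, 5, 4, 10, 0, 7, 8, 9, 12, 11, 3]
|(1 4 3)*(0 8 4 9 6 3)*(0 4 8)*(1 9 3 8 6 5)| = |(1 3 9 5)(6 8)| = 4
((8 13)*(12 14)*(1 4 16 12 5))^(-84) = ((1 4 16 12 14 5)(8 13))^(-84) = (16)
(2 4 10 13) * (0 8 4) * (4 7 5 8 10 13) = (0 10 4 13 2)(5 8 7) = [10, 1, 0, 3, 13, 8, 6, 5, 7, 9, 4, 11, 12, 2]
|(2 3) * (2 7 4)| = |(2 3 7 4)| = 4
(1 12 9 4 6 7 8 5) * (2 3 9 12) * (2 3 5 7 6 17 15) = (1 3 9 4 17 15 2 5)(7 8) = [0, 3, 5, 9, 17, 1, 6, 8, 7, 4, 10, 11, 12, 13, 14, 2, 16, 15]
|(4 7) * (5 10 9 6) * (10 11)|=|(4 7)(5 11 10 9 6)|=10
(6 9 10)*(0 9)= (0 9 10 6)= [9, 1, 2, 3, 4, 5, 0, 7, 8, 10, 6]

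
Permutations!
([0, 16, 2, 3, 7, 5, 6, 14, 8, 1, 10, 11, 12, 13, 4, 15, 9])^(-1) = [0, 9, 2, 3, 14, 5, 6, 4, 8, 16, 10, 11, 12, 13, 7, 15, 1]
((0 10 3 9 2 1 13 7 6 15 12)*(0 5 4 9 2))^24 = (0 4 12 6 13 2 10 9 5 15 7 1 3) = ((0 10 3 2 1 13 7 6 15 12 5 4 9))^24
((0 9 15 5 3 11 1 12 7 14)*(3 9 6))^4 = (0 1)(3 7)(5 9 15)(6 12)(11 14)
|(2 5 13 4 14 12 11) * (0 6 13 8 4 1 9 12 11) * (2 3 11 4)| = 6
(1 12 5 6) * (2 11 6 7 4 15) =(1 12 5 7 4 15 2 11 6) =[0, 12, 11, 3, 15, 7, 1, 4, 8, 9, 10, 6, 5, 13, 14, 2]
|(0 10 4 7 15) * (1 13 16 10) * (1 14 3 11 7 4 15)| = 10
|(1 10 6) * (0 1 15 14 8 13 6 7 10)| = |(0 1)(6 15 14 8 13)(7 10)| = 10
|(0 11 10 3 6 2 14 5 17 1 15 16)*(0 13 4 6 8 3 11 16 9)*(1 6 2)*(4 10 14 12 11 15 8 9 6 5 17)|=|(0 16 13 10 15 6 1 8 3 9)(2 12 11 14 17 5 4)|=70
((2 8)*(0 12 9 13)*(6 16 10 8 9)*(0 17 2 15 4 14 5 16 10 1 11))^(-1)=(0 11 1 16 5 14 4 15 8 10 6 12)(2 17 13 9)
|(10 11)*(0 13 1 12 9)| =10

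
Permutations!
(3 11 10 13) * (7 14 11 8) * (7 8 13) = (3 13)(7 14 11 10) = [0, 1, 2, 13, 4, 5, 6, 14, 8, 9, 7, 10, 12, 3, 11]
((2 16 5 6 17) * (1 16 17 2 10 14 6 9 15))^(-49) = (1 16 5 9 15)(2 17 10 14 6)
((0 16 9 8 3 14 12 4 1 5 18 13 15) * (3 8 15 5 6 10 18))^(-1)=(0 15 9 16)(1 4 12 14 3 5 13 18 10 6)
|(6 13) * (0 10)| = |(0 10)(6 13)| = 2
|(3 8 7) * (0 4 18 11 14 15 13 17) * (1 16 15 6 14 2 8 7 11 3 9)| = |(0 4 18 3 7 9 1 16 15 13 17)(2 8 11)(6 14)| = 66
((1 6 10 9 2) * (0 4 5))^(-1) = ((0 4 5)(1 6 10 9 2))^(-1) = (0 5 4)(1 2 9 10 6)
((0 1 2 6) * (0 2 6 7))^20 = ((0 1 6 2 7))^20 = (7)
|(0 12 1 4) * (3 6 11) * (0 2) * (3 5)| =|(0 12 1 4 2)(3 6 11 5)| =20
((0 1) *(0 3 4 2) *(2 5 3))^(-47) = (0 1 2)(3 4 5)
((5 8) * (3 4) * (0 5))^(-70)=((0 5 8)(3 4))^(-70)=(0 8 5)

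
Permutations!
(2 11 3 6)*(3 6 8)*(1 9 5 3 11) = [0, 9, 1, 8, 4, 3, 2, 7, 11, 5, 10, 6] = (1 9 5 3 8 11 6 2)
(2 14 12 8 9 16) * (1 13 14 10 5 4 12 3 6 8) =(1 13 14 3 6 8 9 16 2 10 5 4 12) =[0, 13, 10, 6, 12, 4, 8, 7, 9, 16, 5, 11, 1, 14, 3, 15, 2]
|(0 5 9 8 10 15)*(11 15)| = |(0 5 9 8 10 11 15)| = 7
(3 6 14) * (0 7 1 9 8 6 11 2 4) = (0 7 1 9 8 6 14 3 11 2 4) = [7, 9, 4, 11, 0, 5, 14, 1, 6, 8, 10, 2, 12, 13, 3]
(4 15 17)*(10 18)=[0, 1, 2, 3, 15, 5, 6, 7, 8, 9, 18, 11, 12, 13, 14, 17, 16, 4, 10]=(4 15 17)(10 18)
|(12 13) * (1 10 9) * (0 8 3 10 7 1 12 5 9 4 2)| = 12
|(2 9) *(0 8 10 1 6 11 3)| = 14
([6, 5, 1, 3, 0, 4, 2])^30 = [0, 1, 2, 3, 4, 5, 6]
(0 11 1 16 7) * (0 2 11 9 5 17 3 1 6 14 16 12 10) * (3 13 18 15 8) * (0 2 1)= (0 9 5 17 13 18 15 8 3)(1 12 10 2 11 6 14 16 7)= [9, 12, 11, 0, 4, 17, 14, 1, 3, 5, 2, 6, 10, 18, 16, 8, 7, 13, 15]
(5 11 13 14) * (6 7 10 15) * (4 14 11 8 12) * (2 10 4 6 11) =(2 10 15 11 13)(4 14 5 8 12 6 7) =[0, 1, 10, 3, 14, 8, 7, 4, 12, 9, 15, 13, 6, 2, 5, 11]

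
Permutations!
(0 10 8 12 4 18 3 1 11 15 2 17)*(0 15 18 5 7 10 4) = [4, 11, 17, 1, 5, 7, 6, 10, 12, 9, 8, 18, 0, 13, 14, 2, 16, 15, 3] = (0 4 5 7 10 8 12)(1 11 18 3)(2 17 15)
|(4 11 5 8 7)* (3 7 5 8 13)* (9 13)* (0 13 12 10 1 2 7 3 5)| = |(0 13 5 9 12 10 1 2 7 4 11 8)| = 12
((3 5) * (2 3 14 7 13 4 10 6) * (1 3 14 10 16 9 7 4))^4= (1 6 16)(2 9 3)(4 13 10)(5 14 7)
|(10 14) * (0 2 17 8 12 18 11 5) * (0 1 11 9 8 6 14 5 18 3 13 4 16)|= 17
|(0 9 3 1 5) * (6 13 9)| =7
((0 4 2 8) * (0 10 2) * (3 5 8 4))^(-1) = (0 4 2 10 8 5 3)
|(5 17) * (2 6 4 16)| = |(2 6 4 16)(5 17)| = 4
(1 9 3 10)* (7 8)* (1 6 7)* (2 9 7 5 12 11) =[0, 7, 9, 10, 4, 12, 5, 8, 1, 3, 6, 2, 11] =(1 7 8)(2 9 3 10 6 5 12 11)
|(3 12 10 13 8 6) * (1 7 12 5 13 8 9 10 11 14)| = 35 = |(1 7 12 11 14)(3 5 13 9 10 8 6)|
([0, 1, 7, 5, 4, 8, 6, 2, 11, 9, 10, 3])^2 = (3 8)(5 11)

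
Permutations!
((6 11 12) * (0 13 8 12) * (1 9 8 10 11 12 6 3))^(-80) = (13)(1 12 8)(3 6 9)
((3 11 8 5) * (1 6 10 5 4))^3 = (1 5 8 6 3 4 10 11)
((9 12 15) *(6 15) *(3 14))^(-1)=((3 14)(6 15 9 12))^(-1)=(3 14)(6 12 9 15)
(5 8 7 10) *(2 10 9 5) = [0, 1, 10, 3, 4, 8, 6, 9, 7, 5, 2] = (2 10)(5 8 7 9)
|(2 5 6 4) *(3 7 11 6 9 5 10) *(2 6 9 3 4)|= 20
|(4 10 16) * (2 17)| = 6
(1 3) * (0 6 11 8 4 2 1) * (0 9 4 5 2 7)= (0 6 11 8 5 2 1 3 9 4 7)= [6, 3, 1, 9, 7, 2, 11, 0, 5, 4, 10, 8]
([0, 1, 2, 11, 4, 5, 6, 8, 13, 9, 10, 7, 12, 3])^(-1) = [0, 1, 2, 13, 4, 5, 6, 11, 7, 9, 10, 3, 12, 8]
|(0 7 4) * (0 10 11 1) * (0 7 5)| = |(0 5)(1 7 4 10 11)| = 10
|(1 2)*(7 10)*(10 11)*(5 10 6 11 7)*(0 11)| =6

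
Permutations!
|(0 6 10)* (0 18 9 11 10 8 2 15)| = 20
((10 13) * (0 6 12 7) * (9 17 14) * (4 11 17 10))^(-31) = (0 6 12 7)(4 9 11 10 17 13 14)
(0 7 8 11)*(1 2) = (0 7 8 11)(1 2) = [7, 2, 1, 3, 4, 5, 6, 8, 11, 9, 10, 0]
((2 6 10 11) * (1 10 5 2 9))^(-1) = (1 9 11 10)(2 5 6)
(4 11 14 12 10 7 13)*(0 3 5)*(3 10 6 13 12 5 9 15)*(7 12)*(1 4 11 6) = (0 10 12 1 4 6 13 11 14 5)(3 9 15) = [10, 4, 2, 9, 6, 0, 13, 7, 8, 15, 12, 14, 1, 11, 5, 3]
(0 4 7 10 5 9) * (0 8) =(0 4 7 10 5 9 8) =[4, 1, 2, 3, 7, 9, 6, 10, 0, 8, 5]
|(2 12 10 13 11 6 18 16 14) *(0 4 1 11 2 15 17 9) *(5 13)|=|(0 4 1 11 6 18 16 14 15 17 9)(2 12 10 5 13)|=55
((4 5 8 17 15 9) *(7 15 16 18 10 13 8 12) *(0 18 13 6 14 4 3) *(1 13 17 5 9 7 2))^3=((0 18 10 6 14 4 9 3)(1 13 8 5 12 2)(7 15)(16 17))^3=(0 6 9 18 14 3 10 4)(1 5)(2 8)(7 15)(12 13)(16 17)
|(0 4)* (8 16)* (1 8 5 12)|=10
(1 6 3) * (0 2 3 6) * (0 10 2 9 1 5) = (0 9 1 10 2 3 5) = [9, 10, 3, 5, 4, 0, 6, 7, 8, 1, 2]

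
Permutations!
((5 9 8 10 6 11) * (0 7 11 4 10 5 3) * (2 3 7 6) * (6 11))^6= ((0 11 7 6 4 10 2 3)(5 9 8))^6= (0 2 4 7)(3 10 6 11)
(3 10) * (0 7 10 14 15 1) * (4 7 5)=[5, 0, 2, 14, 7, 4, 6, 10, 8, 9, 3, 11, 12, 13, 15, 1]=(0 5 4 7 10 3 14 15 1)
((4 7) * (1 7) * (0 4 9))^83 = (0 7 4 9 1) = ((0 4 1 7 9))^83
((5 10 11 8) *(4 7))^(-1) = ((4 7)(5 10 11 8))^(-1) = (4 7)(5 8 11 10)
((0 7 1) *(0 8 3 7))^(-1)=((1 8 3 7))^(-1)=(1 7 3 8)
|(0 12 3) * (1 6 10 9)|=|(0 12 3)(1 6 10 9)|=12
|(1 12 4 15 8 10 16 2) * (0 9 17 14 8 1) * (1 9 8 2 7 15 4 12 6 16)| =|(0 8 10 1 6 16 7 15 9 17 14 2)| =12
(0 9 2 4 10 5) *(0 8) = (0 9 2 4 10 5 8) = [9, 1, 4, 3, 10, 8, 6, 7, 0, 2, 5]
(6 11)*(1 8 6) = (1 8 6 11) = [0, 8, 2, 3, 4, 5, 11, 7, 6, 9, 10, 1]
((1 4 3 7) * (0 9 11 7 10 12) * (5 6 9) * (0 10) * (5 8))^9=((0 8 5 6 9 11 7 1 4 3)(10 12))^9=(0 3 4 1 7 11 9 6 5 8)(10 12)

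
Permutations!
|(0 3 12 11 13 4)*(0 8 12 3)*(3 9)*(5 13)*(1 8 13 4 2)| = 8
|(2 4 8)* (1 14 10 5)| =12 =|(1 14 10 5)(2 4 8)|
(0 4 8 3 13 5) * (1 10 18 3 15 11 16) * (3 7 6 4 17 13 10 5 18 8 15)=(0 17 13 18 7 6 4 15 11 16 1 5)(3 10 8)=[17, 5, 2, 10, 15, 0, 4, 6, 3, 9, 8, 16, 12, 18, 14, 11, 1, 13, 7]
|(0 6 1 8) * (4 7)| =|(0 6 1 8)(4 7)| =4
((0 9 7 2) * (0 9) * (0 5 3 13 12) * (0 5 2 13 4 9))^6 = ((0 2)(3 4 9 7 13 12 5))^6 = (3 5 12 13 7 9 4)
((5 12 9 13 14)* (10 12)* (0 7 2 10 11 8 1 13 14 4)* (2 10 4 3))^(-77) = (0 11)(1 10)(2 14)(3 9)(4 5)(7 8)(12 13)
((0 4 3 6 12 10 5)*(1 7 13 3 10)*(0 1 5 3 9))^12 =(0 4 10 3 6 12 5 1 7 13 9)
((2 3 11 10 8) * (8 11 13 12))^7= (2 13 8 3 12)(10 11)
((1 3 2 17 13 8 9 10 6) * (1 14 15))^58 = ((1 3 2 17 13 8 9 10 6 14 15))^58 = (1 17 9 14 3 13 10 15 2 8 6)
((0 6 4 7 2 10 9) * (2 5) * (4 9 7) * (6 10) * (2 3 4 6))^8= (10)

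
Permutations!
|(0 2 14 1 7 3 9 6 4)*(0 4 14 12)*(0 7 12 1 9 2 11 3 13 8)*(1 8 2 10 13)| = 21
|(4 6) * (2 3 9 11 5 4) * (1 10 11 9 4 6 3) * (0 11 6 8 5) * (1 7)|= |(0 11)(1 10 6 2 7)(3 4)(5 8)|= 10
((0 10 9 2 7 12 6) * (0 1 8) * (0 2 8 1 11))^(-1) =(0 11 6 12 7 2 8 9 10)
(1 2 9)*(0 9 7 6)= (0 9 1 2 7 6)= [9, 2, 7, 3, 4, 5, 0, 6, 8, 1]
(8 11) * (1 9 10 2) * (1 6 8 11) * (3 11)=[0, 9, 6, 11, 4, 5, 8, 7, 1, 10, 2, 3]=(1 9 10 2 6 8)(3 11)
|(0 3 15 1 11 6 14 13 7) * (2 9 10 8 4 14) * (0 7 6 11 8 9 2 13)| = |(0 3 15 1 8 4 14)(6 13)(9 10)| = 14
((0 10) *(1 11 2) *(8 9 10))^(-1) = ((0 8 9 10)(1 11 2))^(-1) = (0 10 9 8)(1 2 11)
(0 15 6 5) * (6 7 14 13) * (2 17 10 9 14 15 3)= [3, 1, 17, 2, 4, 0, 5, 15, 8, 14, 9, 11, 12, 6, 13, 7, 16, 10]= (0 3 2 17 10 9 14 13 6 5)(7 15)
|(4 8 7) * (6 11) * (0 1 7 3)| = 6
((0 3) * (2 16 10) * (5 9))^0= ((0 3)(2 16 10)(5 9))^0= (16)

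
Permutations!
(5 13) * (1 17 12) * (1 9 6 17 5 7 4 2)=(1 5 13 7 4 2)(6 17 12 9)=[0, 5, 1, 3, 2, 13, 17, 4, 8, 6, 10, 11, 9, 7, 14, 15, 16, 12]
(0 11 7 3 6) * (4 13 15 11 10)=(0 10 4 13 15 11 7 3 6)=[10, 1, 2, 6, 13, 5, 0, 3, 8, 9, 4, 7, 12, 15, 14, 11]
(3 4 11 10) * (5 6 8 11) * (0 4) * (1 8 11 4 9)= (0 9 1 8 4 5 6 11 10 3)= [9, 8, 2, 0, 5, 6, 11, 7, 4, 1, 3, 10]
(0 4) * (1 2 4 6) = (0 6 1 2 4) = [6, 2, 4, 3, 0, 5, 1]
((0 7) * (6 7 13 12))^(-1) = ((0 13 12 6 7))^(-1) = (0 7 6 12 13)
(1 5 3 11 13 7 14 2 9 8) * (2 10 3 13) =(1 5 13 7 14 10 3 11 2 9 8) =[0, 5, 9, 11, 4, 13, 6, 14, 1, 8, 3, 2, 12, 7, 10]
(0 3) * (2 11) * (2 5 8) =[3, 1, 11, 0, 4, 8, 6, 7, 2, 9, 10, 5] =(0 3)(2 11 5 8)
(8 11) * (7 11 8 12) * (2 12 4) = (2 12 7 11 4) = [0, 1, 12, 3, 2, 5, 6, 11, 8, 9, 10, 4, 7]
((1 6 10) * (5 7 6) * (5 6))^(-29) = ((1 6 10)(5 7))^(-29) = (1 6 10)(5 7)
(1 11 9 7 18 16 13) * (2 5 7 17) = (1 11 9 17 2 5 7 18 16 13) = [0, 11, 5, 3, 4, 7, 6, 18, 8, 17, 10, 9, 12, 1, 14, 15, 13, 2, 16]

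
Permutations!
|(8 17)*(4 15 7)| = |(4 15 7)(8 17)| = 6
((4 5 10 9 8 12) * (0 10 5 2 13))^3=(0 8 2 10 12 13 9 4)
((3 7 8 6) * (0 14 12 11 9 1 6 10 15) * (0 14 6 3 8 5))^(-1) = (0 5 7 3 1 9 11 12 14 15 10 8 6) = ((0 6 8 10 15 14 12 11 9 1 3 7 5))^(-1)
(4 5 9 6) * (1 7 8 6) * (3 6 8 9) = (1 7 9)(3 6 4 5) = [0, 7, 2, 6, 5, 3, 4, 9, 8, 1]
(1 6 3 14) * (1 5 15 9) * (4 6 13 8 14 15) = [0, 13, 2, 15, 6, 4, 3, 7, 14, 1, 10, 11, 12, 8, 5, 9] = (1 13 8 14 5 4 6 3 15 9)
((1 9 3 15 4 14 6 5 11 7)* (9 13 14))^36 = (15)(1 13 14 6 5 11 7)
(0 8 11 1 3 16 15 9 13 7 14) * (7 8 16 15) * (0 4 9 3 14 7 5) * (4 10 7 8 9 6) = (0 16 5)(1 14 10 7 8 11)(3 15)(4 6)(9 13) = [16, 14, 2, 15, 6, 0, 4, 8, 11, 13, 7, 1, 12, 9, 10, 3, 5]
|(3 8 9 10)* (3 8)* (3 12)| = |(3 12)(8 9 10)| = 6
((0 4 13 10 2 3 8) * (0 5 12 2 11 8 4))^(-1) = ((2 3 4 13 10 11 8 5 12))^(-1) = (2 12 5 8 11 10 13 4 3)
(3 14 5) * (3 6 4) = (3 14 5 6 4) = [0, 1, 2, 14, 3, 6, 4, 7, 8, 9, 10, 11, 12, 13, 5]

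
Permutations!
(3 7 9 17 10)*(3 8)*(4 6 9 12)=(3 7 12 4 6 9 17 10 8)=[0, 1, 2, 7, 6, 5, 9, 12, 3, 17, 8, 11, 4, 13, 14, 15, 16, 10]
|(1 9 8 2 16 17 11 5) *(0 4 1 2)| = 5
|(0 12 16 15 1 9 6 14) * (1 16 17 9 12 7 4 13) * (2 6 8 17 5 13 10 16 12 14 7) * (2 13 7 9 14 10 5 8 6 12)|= |(0 13 1 10 16 15 2 12 8 17 14)(4 5 7)(6 9)|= 66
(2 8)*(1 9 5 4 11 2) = (1 9 5 4 11 2 8) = [0, 9, 8, 3, 11, 4, 6, 7, 1, 5, 10, 2]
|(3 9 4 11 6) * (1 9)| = 6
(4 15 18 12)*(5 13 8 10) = [0, 1, 2, 3, 15, 13, 6, 7, 10, 9, 5, 11, 4, 8, 14, 18, 16, 17, 12] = (4 15 18 12)(5 13 8 10)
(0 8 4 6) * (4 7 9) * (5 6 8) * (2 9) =(0 5 6)(2 9 4 8 7) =[5, 1, 9, 3, 8, 6, 0, 2, 7, 4]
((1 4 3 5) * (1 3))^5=(1 4)(3 5)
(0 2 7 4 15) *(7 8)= (0 2 8 7 4 15)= [2, 1, 8, 3, 15, 5, 6, 4, 7, 9, 10, 11, 12, 13, 14, 0]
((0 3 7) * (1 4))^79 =((0 3 7)(1 4))^79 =(0 3 7)(1 4)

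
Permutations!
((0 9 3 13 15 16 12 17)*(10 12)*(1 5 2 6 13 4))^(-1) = ((0 9 3 4 1 5 2 6 13 15 16 10 12 17))^(-1) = (0 17 12 10 16 15 13 6 2 5 1 4 3 9)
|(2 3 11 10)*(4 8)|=4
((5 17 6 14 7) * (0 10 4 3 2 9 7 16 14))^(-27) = (0 3 7 6 4 9 17 10 2 5)(14 16)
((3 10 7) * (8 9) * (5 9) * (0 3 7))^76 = (0 3 10)(5 9 8)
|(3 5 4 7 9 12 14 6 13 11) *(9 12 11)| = |(3 5 4 7 12 14 6 13 9 11)| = 10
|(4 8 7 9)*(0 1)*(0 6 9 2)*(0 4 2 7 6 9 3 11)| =|(0 1 9 2 4 8 6 3 11)| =9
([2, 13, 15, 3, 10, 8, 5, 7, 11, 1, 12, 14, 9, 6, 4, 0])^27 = (15)(1 11 9 8 12 5 10 6 4 13 14)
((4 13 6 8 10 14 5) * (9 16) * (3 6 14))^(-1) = ((3 6 8 10)(4 13 14 5)(9 16))^(-1) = (3 10 8 6)(4 5 14 13)(9 16)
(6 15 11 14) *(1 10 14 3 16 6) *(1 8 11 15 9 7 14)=(1 10)(3 16 6 9 7 14 8 11)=[0, 10, 2, 16, 4, 5, 9, 14, 11, 7, 1, 3, 12, 13, 8, 15, 6]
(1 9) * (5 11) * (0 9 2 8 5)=(0 9 1 2 8 5 11)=[9, 2, 8, 3, 4, 11, 6, 7, 5, 1, 10, 0]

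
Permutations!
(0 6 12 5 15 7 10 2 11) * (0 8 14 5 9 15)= (0 6 12 9 15 7 10 2 11 8 14 5)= [6, 1, 11, 3, 4, 0, 12, 10, 14, 15, 2, 8, 9, 13, 5, 7]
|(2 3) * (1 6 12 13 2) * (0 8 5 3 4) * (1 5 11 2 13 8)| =|(13)(0 1 6 12 8 11 2 4)(3 5)| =8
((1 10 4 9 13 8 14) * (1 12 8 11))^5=((1 10 4 9 13 11)(8 14 12))^5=(1 11 13 9 4 10)(8 12 14)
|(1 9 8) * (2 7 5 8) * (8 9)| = 4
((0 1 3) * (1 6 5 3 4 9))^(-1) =((0 6 5 3)(1 4 9))^(-1) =(0 3 5 6)(1 9 4)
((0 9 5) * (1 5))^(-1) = (0 5 1 9)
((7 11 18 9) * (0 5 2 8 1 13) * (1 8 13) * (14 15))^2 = (0 2)(5 13)(7 18)(9 11)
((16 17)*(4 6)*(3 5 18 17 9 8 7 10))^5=((3 5 18 17 16 9 8 7 10)(4 6))^5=(3 9 5 8 18 7 17 10 16)(4 6)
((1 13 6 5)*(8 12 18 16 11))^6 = (1 6)(5 13)(8 12 18 16 11)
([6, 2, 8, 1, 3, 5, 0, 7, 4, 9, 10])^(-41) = (10)(0 6)(1 3 4 8 2)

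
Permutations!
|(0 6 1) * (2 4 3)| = 3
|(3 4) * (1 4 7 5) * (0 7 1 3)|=6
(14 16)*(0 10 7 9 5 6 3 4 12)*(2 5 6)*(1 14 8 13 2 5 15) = (0 10 7 9 6 3 4 12)(1 14 16 8 13 2 15) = [10, 14, 15, 4, 12, 5, 3, 9, 13, 6, 7, 11, 0, 2, 16, 1, 8]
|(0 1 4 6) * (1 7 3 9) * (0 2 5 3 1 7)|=8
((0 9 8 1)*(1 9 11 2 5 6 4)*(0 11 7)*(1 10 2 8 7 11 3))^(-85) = (11)(1 3)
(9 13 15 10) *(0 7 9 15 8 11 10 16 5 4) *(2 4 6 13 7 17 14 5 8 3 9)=(0 17 14 5 6 13 3 9 7 2 4)(8 11 10 15 16)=[17, 1, 4, 9, 0, 6, 13, 2, 11, 7, 15, 10, 12, 3, 5, 16, 8, 14]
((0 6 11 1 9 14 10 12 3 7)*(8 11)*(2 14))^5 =(0 9 3 11 10 6 2 7 1 12 8 14)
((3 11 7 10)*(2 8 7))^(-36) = ((2 8 7 10 3 11))^(-36) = (11)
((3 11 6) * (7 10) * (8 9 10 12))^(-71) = (3 11 6)(7 10 9 8 12)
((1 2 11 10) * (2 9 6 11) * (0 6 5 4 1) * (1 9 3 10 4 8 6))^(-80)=((0 1 3 10)(4 9 5 8 6 11))^(-80)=(4 6 5)(8 9 11)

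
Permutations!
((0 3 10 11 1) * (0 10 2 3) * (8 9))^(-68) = (1 10 11)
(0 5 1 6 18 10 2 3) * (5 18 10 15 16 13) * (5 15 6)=(0 18 6 10 2 3)(1 5)(13 15 16)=[18, 5, 3, 0, 4, 1, 10, 7, 8, 9, 2, 11, 12, 15, 14, 16, 13, 17, 6]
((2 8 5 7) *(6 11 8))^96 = ((2 6 11 8 5 7))^96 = (11)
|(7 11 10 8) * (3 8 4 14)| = |(3 8 7 11 10 4 14)| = 7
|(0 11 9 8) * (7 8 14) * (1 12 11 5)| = 9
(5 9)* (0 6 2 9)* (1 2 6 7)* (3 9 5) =(0 7 1 2 5)(3 9) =[7, 2, 5, 9, 4, 0, 6, 1, 8, 3]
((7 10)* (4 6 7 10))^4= ((10)(4 6 7))^4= (10)(4 6 7)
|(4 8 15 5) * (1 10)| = |(1 10)(4 8 15 5)| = 4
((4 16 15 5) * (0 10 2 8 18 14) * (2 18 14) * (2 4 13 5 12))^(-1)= (0 14 8 2 12 15 16 4 18 10)(5 13)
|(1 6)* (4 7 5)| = |(1 6)(4 7 5)| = 6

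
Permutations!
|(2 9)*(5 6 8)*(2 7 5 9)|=5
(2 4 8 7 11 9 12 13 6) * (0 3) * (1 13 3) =(0 1 13 6 2 4 8 7 11 9 12 3) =[1, 13, 4, 0, 8, 5, 2, 11, 7, 12, 10, 9, 3, 6]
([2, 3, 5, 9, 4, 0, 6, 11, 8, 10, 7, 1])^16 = (0 2 5)(1 7 9)(3 11 10)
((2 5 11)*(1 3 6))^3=(11)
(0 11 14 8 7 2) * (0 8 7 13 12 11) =(2 8 13 12 11 14 7) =[0, 1, 8, 3, 4, 5, 6, 2, 13, 9, 10, 14, 11, 12, 7]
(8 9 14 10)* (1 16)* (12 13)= [0, 16, 2, 3, 4, 5, 6, 7, 9, 14, 8, 11, 13, 12, 10, 15, 1]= (1 16)(8 9 14 10)(12 13)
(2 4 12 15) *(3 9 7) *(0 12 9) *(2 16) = (0 12 15 16 2 4 9 7 3) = [12, 1, 4, 0, 9, 5, 6, 3, 8, 7, 10, 11, 15, 13, 14, 16, 2]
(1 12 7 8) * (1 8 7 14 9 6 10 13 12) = (6 10 13 12 14 9) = [0, 1, 2, 3, 4, 5, 10, 7, 8, 6, 13, 11, 14, 12, 9]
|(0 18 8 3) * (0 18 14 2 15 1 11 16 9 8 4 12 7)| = 14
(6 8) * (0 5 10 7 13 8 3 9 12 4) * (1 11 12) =[5, 11, 2, 9, 0, 10, 3, 13, 6, 1, 7, 12, 4, 8] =(0 5 10 7 13 8 6 3 9 1 11 12 4)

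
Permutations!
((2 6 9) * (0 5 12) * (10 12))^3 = (0 12 10 5)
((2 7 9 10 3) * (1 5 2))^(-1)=(1 3 10 9 7 2 5)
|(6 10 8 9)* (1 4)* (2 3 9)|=|(1 4)(2 3 9 6 10 8)|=6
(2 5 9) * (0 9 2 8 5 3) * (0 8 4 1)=(0 9 4 1)(2 3 8 5)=[9, 0, 3, 8, 1, 2, 6, 7, 5, 4]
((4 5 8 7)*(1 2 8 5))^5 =((1 2 8 7 4))^5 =(8)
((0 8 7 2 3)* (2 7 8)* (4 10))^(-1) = ((0 2 3)(4 10))^(-1) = (0 3 2)(4 10)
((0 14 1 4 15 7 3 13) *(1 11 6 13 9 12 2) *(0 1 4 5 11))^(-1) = (0 14)(1 13 6 11 5)(2 12 9 3 7 15 4)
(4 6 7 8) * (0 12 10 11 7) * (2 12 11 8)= (0 11 7 2 12 10 8 4 6)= [11, 1, 12, 3, 6, 5, 0, 2, 4, 9, 8, 7, 10]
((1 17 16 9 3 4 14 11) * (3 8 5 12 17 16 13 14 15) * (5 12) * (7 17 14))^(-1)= (1 11 14 12 8 9 16)(3 15 4)(7 13 17)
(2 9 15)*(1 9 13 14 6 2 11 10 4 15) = (1 9)(2 13 14 6)(4 15 11 10) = [0, 9, 13, 3, 15, 5, 2, 7, 8, 1, 4, 10, 12, 14, 6, 11]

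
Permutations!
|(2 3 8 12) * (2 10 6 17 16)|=8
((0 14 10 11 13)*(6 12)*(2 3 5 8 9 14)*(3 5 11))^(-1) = (0 13 11 3 10 14 9 8 5 2)(6 12)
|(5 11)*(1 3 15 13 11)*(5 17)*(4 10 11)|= |(1 3 15 13 4 10 11 17 5)|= 9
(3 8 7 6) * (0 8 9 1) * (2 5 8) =(0 2 5 8 7 6 3 9 1) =[2, 0, 5, 9, 4, 8, 3, 6, 7, 1]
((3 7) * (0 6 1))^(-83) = (0 6 1)(3 7)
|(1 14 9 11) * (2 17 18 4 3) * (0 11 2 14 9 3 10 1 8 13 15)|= |(0 11 8 13 15)(1 9 2 17 18 4 10)(3 14)|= 70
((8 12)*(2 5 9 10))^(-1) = (2 10 9 5)(8 12)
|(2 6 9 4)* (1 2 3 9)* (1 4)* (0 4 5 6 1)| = 4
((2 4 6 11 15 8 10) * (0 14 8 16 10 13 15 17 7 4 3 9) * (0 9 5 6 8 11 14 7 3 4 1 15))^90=(17)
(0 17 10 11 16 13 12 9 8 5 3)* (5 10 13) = (0 17 13 12 9 8 10 11 16 5 3) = [17, 1, 2, 0, 4, 3, 6, 7, 10, 8, 11, 16, 9, 12, 14, 15, 5, 13]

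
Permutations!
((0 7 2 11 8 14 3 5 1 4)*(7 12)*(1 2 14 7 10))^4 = ((0 12 10 1 4)(2 11 8 7 14 3 5))^4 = (0 4 1 10 12)(2 14 11 3 8 5 7)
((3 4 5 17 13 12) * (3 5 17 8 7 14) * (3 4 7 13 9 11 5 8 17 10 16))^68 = ((3 7 14 4 10 16)(5 17 9 11)(8 13 12))^68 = (17)(3 14 10)(4 16 7)(8 12 13)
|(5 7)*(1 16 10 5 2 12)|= |(1 16 10 5 7 2 12)|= 7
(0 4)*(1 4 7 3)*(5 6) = (0 7 3 1 4)(5 6) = [7, 4, 2, 1, 0, 6, 5, 3]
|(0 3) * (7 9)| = |(0 3)(7 9)| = 2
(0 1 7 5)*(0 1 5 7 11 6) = (0 5 1 11 6) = [5, 11, 2, 3, 4, 1, 0, 7, 8, 9, 10, 6]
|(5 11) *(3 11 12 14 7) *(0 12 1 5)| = 6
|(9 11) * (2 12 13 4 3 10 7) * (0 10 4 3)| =|(0 10 7 2 12 13 3 4)(9 11)| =8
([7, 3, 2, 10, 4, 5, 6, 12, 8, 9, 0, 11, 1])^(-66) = (12)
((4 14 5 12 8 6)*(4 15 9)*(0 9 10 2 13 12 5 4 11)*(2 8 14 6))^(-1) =((0 9 11)(2 13 12 14 4 6 15 10 8))^(-1) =(0 11 9)(2 8 10 15 6 4 14 12 13)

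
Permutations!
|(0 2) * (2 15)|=3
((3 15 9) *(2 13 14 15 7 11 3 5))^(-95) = (2 13 14 15 9 5)(3 7 11)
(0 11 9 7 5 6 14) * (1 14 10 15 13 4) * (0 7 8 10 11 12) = (0 12)(1 14 7 5 6 11 9 8 10 15 13 4) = [12, 14, 2, 3, 1, 6, 11, 5, 10, 8, 15, 9, 0, 4, 7, 13]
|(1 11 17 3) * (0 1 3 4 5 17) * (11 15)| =12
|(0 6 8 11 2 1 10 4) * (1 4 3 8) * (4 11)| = |(0 6 1 10 3 8 4)(2 11)| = 14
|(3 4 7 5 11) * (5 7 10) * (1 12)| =|(1 12)(3 4 10 5 11)| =10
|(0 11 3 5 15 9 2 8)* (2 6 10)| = |(0 11 3 5 15 9 6 10 2 8)| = 10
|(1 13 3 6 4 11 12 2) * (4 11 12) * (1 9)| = 9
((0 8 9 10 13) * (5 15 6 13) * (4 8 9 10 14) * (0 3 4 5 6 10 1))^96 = (15)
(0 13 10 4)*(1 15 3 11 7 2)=(0 13 10 4)(1 15 3 11 7 2)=[13, 15, 1, 11, 0, 5, 6, 2, 8, 9, 4, 7, 12, 10, 14, 3]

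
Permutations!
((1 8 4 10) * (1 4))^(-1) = ((1 8)(4 10))^(-1) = (1 8)(4 10)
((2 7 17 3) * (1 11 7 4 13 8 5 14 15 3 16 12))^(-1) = (1 12 16 17 7 11)(2 3 15 14 5 8 13 4)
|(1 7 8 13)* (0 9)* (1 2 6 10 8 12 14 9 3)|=35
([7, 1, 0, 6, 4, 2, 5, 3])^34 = [5, 1, 6, 0, 4, 3, 7, 2]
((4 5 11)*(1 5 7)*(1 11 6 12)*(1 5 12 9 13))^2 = ((1 12 5 6 9 13)(4 7 11))^2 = (1 5 9)(4 11 7)(6 13 12)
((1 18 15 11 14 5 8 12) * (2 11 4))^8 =(1 8 14 2 15)(4 18 12 5 11)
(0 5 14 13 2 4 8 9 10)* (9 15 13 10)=(0 5 14 10)(2 4 8 15 13)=[5, 1, 4, 3, 8, 14, 6, 7, 15, 9, 0, 11, 12, 2, 10, 13]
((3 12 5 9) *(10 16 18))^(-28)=(10 18 16)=((3 12 5 9)(10 16 18))^(-28)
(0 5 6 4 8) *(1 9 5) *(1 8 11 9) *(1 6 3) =[8, 6, 2, 1, 11, 3, 4, 7, 0, 5, 10, 9] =(0 8)(1 6 4 11 9 5 3)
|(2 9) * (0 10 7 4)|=4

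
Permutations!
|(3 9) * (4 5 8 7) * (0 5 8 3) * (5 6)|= 15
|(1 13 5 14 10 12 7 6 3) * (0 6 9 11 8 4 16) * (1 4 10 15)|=30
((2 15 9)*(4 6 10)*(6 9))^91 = (2 15 6 10 4 9)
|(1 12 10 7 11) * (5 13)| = 10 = |(1 12 10 7 11)(5 13)|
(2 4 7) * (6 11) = [0, 1, 4, 3, 7, 5, 11, 2, 8, 9, 10, 6] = (2 4 7)(6 11)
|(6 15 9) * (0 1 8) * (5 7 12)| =3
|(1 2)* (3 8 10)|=6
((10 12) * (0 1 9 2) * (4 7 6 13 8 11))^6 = ((0 1 9 2)(4 7 6 13 8 11)(10 12))^6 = (13)(0 9)(1 2)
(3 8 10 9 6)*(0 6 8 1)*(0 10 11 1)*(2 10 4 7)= (0 6 3)(1 4 7 2 10 9 8 11)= [6, 4, 10, 0, 7, 5, 3, 2, 11, 8, 9, 1]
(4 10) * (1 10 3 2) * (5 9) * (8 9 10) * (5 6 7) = [0, 8, 1, 2, 3, 10, 7, 5, 9, 6, 4] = (1 8 9 6 7 5 10 4 3 2)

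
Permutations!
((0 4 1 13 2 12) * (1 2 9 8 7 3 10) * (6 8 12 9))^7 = ((0 4 2 9 12)(1 13 6 8 7 3 10))^7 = (13)(0 2 12 4 9)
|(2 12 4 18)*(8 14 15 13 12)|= |(2 8 14 15 13 12 4 18)|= 8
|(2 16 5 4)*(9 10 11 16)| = |(2 9 10 11 16 5 4)| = 7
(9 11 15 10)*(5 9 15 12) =[0, 1, 2, 3, 4, 9, 6, 7, 8, 11, 15, 12, 5, 13, 14, 10] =(5 9 11 12)(10 15)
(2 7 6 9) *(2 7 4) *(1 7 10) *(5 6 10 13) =(1 7 10)(2 4)(5 6 9 13) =[0, 7, 4, 3, 2, 6, 9, 10, 8, 13, 1, 11, 12, 5]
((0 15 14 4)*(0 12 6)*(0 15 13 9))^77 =(0 9 13)(4 6 14 12 15)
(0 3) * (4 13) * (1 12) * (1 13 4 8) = (0 3)(1 12 13 8) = [3, 12, 2, 0, 4, 5, 6, 7, 1, 9, 10, 11, 13, 8]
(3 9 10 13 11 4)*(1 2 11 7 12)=(1 2 11 4 3 9 10 13 7 12)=[0, 2, 11, 9, 3, 5, 6, 12, 8, 10, 13, 4, 1, 7]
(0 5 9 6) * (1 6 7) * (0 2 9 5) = [0, 6, 9, 3, 4, 5, 2, 1, 8, 7] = (1 6 2 9 7)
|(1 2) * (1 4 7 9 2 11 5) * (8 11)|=4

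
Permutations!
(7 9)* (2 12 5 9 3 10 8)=(2 12 5 9 7 3 10 8)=[0, 1, 12, 10, 4, 9, 6, 3, 2, 7, 8, 11, 5]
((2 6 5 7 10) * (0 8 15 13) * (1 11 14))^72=((0 8 15 13)(1 11 14)(2 6 5 7 10))^72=(15)(2 5 10 6 7)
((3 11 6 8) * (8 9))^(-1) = (3 8 9 6 11)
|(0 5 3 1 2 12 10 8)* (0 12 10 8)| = |(0 5 3 1 2 10)(8 12)| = 6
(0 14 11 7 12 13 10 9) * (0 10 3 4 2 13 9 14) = (2 13 3 4)(7 12 9 10 14 11) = [0, 1, 13, 4, 2, 5, 6, 12, 8, 10, 14, 7, 9, 3, 11]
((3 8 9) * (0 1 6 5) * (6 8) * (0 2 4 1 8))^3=(0 3 2)(1 9 5)(4 8 6)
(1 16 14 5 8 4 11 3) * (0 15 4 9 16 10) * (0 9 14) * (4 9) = (0 15 9 16)(1 10 4 11 3)(5 8 14) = [15, 10, 2, 1, 11, 8, 6, 7, 14, 16, 4, 3, 12, 13, 5, 9, 0]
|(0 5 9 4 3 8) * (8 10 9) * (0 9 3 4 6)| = 10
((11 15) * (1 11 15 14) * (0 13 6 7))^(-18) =((15)(0 13 6 7)(1 11 14))^(-18) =(15)(0 6)(7 13)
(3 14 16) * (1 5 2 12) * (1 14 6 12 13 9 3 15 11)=(1 5 2 13 9 3 6 12 14 16 15 11)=[0, 5, 13, 6, 4, 2, 12, 7, 8, 3, 10, 1, 14, 9, 16, 11, 15]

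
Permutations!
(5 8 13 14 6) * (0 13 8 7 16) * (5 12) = (0 13 14 6 12 5 7 16) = [13, 1, 2, 3, 4, 7, 12, 16, 8, 9, 10, 11, 5, 14, 6, 15, 0]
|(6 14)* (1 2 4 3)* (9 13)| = |(1 2 4 3)(6 14)(9 13)| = 4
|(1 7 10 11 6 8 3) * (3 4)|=8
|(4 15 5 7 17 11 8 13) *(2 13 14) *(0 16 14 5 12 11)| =13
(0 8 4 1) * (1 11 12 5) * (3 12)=(0 8 4 11 3 12 5 1)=[8, 0, 2, 12, 11, 1, 6, 7, 4, 9, 10, 3, 5]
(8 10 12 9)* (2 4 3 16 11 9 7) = [0, 1, 4, 16, 3, 5, 6, 2, 10, 8, 12, 9, 7, 13, 14, 15, 11] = (2 4 3 16 11 9 8 10 12 7)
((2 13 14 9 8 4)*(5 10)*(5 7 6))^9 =(2 9)(4 14)(5 10 7 6)(8 13)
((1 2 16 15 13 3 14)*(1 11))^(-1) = (1 11 14 3 13 15 16 2)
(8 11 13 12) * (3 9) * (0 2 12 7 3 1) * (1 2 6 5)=(0 6 5 1)(2 12 8 11 13 7 3 9)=[6, 0, 12, 9, 4, 1, 5, 3, 11, 2, 10, 13, 8, 7]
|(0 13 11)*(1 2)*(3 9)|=6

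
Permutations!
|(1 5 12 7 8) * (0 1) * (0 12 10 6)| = 15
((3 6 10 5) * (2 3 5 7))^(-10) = (10)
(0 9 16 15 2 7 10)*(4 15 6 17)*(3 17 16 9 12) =(0 12 3 17 4 15 2 7 10)(6 16) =[12, 1, 7, 17, 15, 5, 16, 10, 8, 9, 0, 11, 3, 13, 14, 2, 6, 4]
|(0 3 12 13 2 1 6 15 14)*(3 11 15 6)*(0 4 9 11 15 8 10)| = |(0 15 14 4 9 11 8 10)(1 3 12 13 2)| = 40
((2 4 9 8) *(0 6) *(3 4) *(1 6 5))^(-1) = ((0 5 1 6)(2 3 4 9 8))^(-1) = (0 6 1 5)(2 8 9 4 3)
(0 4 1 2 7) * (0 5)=(0 4 1 2 7 5)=[4, 2, 7, 3, 1, 0, 6, 5]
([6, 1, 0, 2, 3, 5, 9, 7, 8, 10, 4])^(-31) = (0 4 6 3 9 2 10)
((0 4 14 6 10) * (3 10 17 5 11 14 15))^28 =(0 3 4 10 15)(5 6 11 17 14)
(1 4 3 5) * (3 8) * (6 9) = (1 4 8 3 5)(6 9) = [0, 4, 2, 5, 8, 1, 9, 7, 3, 6]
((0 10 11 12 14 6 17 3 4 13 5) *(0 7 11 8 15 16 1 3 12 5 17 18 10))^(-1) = ((1 3 4 13 17 12 14 6 18 10 8 15 16)(5 7 11))^(-1) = (1 16 15 8 10 18 6 14 12 17 13 4 3)(5 11 7)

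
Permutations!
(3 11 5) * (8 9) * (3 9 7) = [0, 1, 2, 11, 4, 9, 6, 3, 7, 8, 10, 5] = (3 11 5 9 8 7)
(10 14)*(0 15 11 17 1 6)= (0 15 11 17 1 6)(10 14)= [15, 6, 2, 3, 4, 5, 0, 7, 8, 9, 14, 17, 12, 13, 10, 11, 16, 1]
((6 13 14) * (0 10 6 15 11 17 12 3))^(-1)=(0 3 12 17 11 15 14 13 6 10)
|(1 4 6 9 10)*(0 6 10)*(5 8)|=6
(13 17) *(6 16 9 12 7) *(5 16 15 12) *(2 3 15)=(2 3 15 12 7 6)(5 16 9)(13 17)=[0, 1, 3, 15, 4, 16, 2, 6, 8, 5, 10, 11, 7, 17, 14, 12, 9, 13]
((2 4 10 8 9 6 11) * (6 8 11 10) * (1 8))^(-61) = (1 9 8)(2 11 10 6 4)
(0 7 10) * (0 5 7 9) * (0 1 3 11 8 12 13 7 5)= (0 9 1 3 11 8 12 13 7 10)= [9, 3, 2, 11, 4, 5, 6, 10, 12, 1, 0, 8, 13, 7]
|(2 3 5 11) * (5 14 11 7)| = 4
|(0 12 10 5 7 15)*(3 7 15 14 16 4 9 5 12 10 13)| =|(0 10 12 13 3 7 14 16 4 9 5 15)| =12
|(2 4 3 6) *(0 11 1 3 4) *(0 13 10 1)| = |(0 11)(1 3 6 2 13 10)| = 6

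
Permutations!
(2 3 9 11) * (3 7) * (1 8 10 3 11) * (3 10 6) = (1 8 6 3 9)(2 7 11) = [0, 8, 7, 9, 4, 5, 3, 11, 6, 1, 10, 2]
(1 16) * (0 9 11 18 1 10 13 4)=(0 9 11 18 1 16 10 13 4)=[9, 16, 2, 3, 0, 5, 6, 7, 8, 11, 13, 18, 12, 4, 14, 15, 10, 17, 1]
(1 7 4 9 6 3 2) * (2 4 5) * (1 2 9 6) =(1 7 5 9)(3 4 6) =[0, 7, 2, 4, 6, 9, 3, 5, 8, 1]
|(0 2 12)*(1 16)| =|(0 2 12)(1 16)| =6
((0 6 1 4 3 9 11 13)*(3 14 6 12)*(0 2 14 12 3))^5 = ((0 3 9 11 13 2 14 6 1 4 12))^5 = (0 2 12 13 4 11 1 9 6 3 14)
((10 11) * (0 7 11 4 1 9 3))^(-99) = ((0 7 11 10 4 1 9 3))^(-99) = (0 1 11 3 4 7 9 10)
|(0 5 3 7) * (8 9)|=4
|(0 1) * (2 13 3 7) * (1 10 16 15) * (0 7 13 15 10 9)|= 4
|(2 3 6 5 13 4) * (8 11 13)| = 8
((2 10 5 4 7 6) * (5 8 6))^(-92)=(10)(4 7 5)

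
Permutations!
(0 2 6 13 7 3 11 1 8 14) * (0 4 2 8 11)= (0 8 14 4 2 6 13 7 3)(1 11)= [8, 11, 6, 0, 2, 5, 13, 3, 14, 9, 10, 1, 12, 7, 4]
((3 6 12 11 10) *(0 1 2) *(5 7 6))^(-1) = ((0 1 2)(3 5 7 6 12 11 10))^(-1) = (0 2 1)(3 10 11 12 6 7 5)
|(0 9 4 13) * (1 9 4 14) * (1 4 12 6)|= |(0 12 6 1 9 14 4 13)|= 8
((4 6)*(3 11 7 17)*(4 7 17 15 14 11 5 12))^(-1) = (3 17 11 14 15 7 6 4 12 5)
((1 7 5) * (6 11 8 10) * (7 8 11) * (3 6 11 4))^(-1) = ((1 8 10 11 4 3 6 7 5))^(-1) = (1 5 7 6 3 4 11 10 8)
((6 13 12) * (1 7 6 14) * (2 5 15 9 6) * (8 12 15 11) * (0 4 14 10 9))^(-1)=(0 15 13 6 9 10 12 8 11 5 2 7 1 14 4)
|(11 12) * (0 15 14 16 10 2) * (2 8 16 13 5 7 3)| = |(0 15 14 13 5 7 3 2)(8 16 10)(11 12)| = 24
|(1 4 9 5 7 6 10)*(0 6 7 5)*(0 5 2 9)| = 15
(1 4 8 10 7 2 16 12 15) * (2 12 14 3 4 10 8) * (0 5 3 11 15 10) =[5, 0, 16, 4, 2, 3, 6, 12, 8, 9, 7, 15, 10, 13, 11, 1, 14] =(0 5 3 4 2 16 14 11 15 1)(7 12 10)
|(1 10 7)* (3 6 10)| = 5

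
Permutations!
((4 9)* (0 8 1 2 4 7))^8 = (0 8 1 2 4 9 7)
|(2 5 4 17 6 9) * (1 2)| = |(1 2 5 4 17 6 9)| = 7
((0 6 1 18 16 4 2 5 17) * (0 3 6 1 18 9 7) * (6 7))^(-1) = (0 7 3 17 5 2 4 16 18 6 9 1)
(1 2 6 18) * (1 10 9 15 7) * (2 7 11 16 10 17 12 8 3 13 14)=(1 7)(2 6 18 17 12 8 3 13 14)(9 15 11 16 10)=[0, 7, 6, 13, 4, 5, 18, 1, 3, 15, 9, 16, 8, 14, 2, 11, 10, 12, 17]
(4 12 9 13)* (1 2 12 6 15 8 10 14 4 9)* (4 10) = (1 2 12)(4 6 15 8)(9 13)(10 14) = [0, 2, 12, 3, 6, 5, 15, 7, 4, 13, 14, 11, 1, 9, 10, 8]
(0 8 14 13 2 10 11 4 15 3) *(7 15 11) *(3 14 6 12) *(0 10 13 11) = [8, 1, 13, 10, 0, 5, 12, 15, 6, 9, 7, 4, 3, 2, 11, 14] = (0 8 6 12 3 10 7 15 14 11 4)(2 13)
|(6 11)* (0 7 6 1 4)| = |(0 7 6 11 1 4)| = 6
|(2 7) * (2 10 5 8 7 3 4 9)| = 4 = |(2 3 4 9)(5 8 7 10)|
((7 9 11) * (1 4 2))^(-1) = (1 2 4)(7 11 9) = ((1 4 2)(7 9 11))^(-1)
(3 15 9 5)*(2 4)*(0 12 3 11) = (0 12 3 15 9 5 11)(2 4) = [12, 1, 4, 15, 2, 11, 6, 7, 8, 5, 10, 0, 3, 13, 14, 9]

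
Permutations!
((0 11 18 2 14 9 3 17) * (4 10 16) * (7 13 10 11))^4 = (0 16 2 17 10 18 3 13 11 9 7 4 14)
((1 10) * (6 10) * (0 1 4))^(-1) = (0 4 10 6 1)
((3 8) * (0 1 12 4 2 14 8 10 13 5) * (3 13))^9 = ((0 1 12 4 2 14 8 13 5)(3 10))^9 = (14)(3 10)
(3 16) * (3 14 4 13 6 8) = (3 16 14 4 13 6 8) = [0, 1, 2, 16, 13, 5, 8, 7, 3, 9, 10, 11, 12, 6, 4, 15, 14]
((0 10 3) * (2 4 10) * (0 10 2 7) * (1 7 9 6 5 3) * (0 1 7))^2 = ((0 9 6 5 3 10 7 1)(2 4))^2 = (0 6 3 7)(1 9 5 10)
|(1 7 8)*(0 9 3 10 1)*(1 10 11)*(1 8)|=|(0 9 3 11 8)(1 7)|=10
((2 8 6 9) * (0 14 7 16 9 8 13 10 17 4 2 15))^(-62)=((0 14 7 16 9 15)(2 13 10 17 4)(6 8))^(-62)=(0 9 7)(2 17 13 4 10)(14 15 16)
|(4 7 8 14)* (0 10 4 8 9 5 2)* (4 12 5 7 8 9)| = |(0 10 12 5 2)(4 8 14 9 7)| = 5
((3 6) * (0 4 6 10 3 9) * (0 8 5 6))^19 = (0 4)(3 10)(5 8 9 6)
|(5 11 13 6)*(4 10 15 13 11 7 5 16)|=|(4 10 15 13 6 16)(5 7)|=6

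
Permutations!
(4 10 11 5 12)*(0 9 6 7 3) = [9, 1, 2, 0, 10, 12, 7, 3, 8, 6, 11, 5, 4] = (0 9 6 7 3)(4 10 11 5 12)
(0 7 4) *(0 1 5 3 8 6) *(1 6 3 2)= (0 7 4 6)(1 5 2)(3 8)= [7, 5, 1, 8, 6, 2, 0, 4, 3]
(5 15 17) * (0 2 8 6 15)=[2, 1, 8, 3, 4, 0, 15, 7, 6, 9, 10, 11, 12, 13, 14, 17, 16, 5]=(0 2 8 6 15 17 5)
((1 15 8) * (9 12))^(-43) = (1 8 15)(9 12)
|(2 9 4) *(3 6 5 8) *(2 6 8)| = 10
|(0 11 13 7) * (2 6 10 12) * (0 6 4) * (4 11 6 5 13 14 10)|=15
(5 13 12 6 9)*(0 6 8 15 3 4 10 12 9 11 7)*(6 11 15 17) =[11, 1, 2, 4, 10, 13, 15, 0, 17, 5, 12, 7, 8, 9, 14, 3, 16, 6] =(0 11 7)(3 4 10 12 8 17 6 15)(5 13 9)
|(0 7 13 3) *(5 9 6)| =12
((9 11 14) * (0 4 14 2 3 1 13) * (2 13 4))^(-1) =((0 2 3 1 4 14 9 11 13))^(-1) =(0 13 11 9 14 4 1 3 2)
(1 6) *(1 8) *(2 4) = [0, 6, 4, 3, 2, 5, 8, 7, 1] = (1 6 8)(2 4)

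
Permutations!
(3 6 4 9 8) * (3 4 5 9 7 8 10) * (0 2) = [2, 1, 0, 6, 7, 9, 5, 8, 4, 10, 3] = (0 2)(3 6 5 9 10)(4 7 8)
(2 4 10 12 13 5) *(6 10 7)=(2 4 7 6 10 12 13 5)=[0, 1, 4, 3, 7, 2, 10, 6, 8, 9, 12, 11, 13, 5]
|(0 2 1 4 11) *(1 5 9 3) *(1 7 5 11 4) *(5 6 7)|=|(0 2 11)(3 5 9)(6 7)|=6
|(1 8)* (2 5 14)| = 6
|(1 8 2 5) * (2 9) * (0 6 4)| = 15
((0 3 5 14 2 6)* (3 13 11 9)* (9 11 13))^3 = ((0 9 3 5 14 2 6))^3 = (0 5 6 3 2 9 14)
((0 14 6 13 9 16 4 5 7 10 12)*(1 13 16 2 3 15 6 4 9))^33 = (0 10 5 14 12 7 4)(1 13)(2 6)(3 16)(9 15)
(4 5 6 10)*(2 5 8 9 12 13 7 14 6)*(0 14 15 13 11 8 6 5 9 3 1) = (0 14 5 2 9 12 11 8 3 1)(4 6 10)(7 15 13) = [14, 0, 9, 1, 6, 2, 10, 15, 3, 12, 4, 8, 11, 7, 5, 13]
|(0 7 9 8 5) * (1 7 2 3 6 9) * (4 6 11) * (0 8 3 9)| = 14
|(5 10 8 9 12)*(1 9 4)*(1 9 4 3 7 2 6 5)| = 28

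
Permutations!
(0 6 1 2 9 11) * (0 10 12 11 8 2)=(0 6 1)(2 9 8)(10 12 11)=[6, 0, 9, 3, 4, 5, 1, 7, 2, 8, 12, 10, 11]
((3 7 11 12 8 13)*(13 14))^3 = (3 12 13 11 14 7 8) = ((3 7 11 12 8 14 13))^3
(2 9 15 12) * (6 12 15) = [0, 1, 9, 3, 4, 5, 12, 7, 8, 6, 10, 11, 2, 13, 14, 15] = (15)(2 9 6 12)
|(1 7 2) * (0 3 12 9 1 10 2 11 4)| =|(0 3 12 9 1 7 11 4)(2 10)| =8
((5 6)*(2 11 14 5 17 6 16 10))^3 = (2 5)(6 17)(10 14)(11 16)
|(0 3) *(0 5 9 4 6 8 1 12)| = |(0 3 5 9 4 6 8 1 12)| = 9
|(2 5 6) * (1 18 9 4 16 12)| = |(1 18 9 4 16 12)(2 5 6)| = 6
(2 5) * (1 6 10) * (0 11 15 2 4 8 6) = (0 11 15 2 5 4 8 6 10 1) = [11, 0, 5, 3, 8, 4, 10, 7, 6, 9, 1, 15, 12, 13, 14, 2]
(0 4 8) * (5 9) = (0 4 8)(5 9) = [4, 1, 2, 3, 8, 9, 6, 7, 0, 5]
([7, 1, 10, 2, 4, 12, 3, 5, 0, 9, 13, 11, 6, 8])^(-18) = [5, 1, 13, 10, 4, 6, 2, 12, 7, 9, 8, 11, 3, 0]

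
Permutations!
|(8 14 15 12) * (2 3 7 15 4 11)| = 9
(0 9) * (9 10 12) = [10, 1, 2, 3, 4, 5, 6, 7, 8, 0, 12, 11, 9] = (0 10 12 9)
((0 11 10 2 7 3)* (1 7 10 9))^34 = ((0 11 9 1 7 3)(2 10))^34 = (0 7 9)(1 11 3)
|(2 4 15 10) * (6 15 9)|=|(2 4 9 6 15 10)|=6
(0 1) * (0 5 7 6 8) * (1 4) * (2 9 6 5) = (0 4 1 2 9 6 8)(5 7) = [4, 2, 9, 3, 1, 7, 8, 5, 0, 6]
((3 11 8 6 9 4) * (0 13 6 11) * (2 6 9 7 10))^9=(0 3 4 9 13)(2 6 7 10)(8 11)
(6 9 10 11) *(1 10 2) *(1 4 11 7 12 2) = (1 10 7 12 2 4 11 6 9) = [0, 10, 4, 3, 11, 5, 9, 12, 8, 1, 7, 6, 2]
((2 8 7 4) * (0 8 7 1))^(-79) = (0 1 8)(2 4 7)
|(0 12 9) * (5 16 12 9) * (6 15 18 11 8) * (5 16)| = 10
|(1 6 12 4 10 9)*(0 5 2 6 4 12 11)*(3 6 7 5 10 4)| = |(12)(0 10 9 1 3 6 11)(2 7 5)| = 21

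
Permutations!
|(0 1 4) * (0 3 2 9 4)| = 4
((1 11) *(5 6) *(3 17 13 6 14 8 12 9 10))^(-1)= (1 11)(3 10 9 12 8 14 5 6 13 17)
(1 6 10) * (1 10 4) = (10)(1 6 4) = [0, 6, 2, 3, 1, 5, 4, 7, 8, 9, 10]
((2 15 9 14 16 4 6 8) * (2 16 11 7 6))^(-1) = ((2 15 9 14 11 7 6 8 16 4))^(-1) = (2 4 16 8 6 7 11 14 9 15)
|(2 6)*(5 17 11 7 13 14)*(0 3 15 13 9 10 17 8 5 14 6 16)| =|(0 3 15 13 6 2 16)(5 8)(7 9 10 17 11)| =70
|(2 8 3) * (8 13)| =4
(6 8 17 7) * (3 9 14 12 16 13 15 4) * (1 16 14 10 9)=(1 16 13 15 4 3)(6 8 17 7)(9 10)(12 14)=[0, 16, 2, 1, 3, 5, 8, 6, 17, 10, 9, 11, 14, 15, 12, 4, 13, 7]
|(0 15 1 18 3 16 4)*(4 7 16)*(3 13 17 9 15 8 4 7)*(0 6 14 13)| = |(0 8 4 6 14 13 17 9 15 1 18)(3 7 16)| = 33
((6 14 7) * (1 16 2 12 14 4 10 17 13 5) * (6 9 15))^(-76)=((1 16 2 12 14 7 9 15 6 4 10 17 13 5))^(-76)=(1 6 2 10 14 13 9)(4 12 17 7 5 15 16)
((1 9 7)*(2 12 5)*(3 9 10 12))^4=((1 10 12 5 2 3 9 7))^4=(1 2)(3 10)(5 7)(9 12)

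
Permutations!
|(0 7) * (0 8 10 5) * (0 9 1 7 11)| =6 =|(0 11)(1 7 8 10 5 9)|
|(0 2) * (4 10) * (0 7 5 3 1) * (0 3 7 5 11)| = 10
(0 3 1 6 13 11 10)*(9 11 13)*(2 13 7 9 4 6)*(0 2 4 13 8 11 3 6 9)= (0 6 13 7)(1 4 9 3)(2 8 11 10)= [6, 4, 8, 1, 9, 5, 13, 0, 11, 3, 2, 10, 12, 7]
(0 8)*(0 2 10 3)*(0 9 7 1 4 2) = (0 8)(1 4 2 10 3 9 7) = [8, 4, 10, 9, 2, 5, 6, 1, 0, 7, 3]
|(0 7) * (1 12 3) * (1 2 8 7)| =|(0 1 12 3 2 8 7)| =7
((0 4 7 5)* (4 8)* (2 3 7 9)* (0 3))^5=((0 8 4 9 2)(3 7 5))^5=(9)(3 5 7)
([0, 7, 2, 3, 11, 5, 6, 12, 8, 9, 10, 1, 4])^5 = (12)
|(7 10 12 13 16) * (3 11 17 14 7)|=|(3 11 17 14 7 10 12 13 16)|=9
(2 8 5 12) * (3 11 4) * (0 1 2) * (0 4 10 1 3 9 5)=[3, 2, 8, 11, 9, 12, 6, 7, 0, 5, 1, 10, 4]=(0 3 11 10 1 2 8)(4 9 5 12)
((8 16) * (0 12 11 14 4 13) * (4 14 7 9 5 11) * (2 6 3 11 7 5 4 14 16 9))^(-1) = ((0 12 14 16 8 9 4 13)(2 6 3 11 5 7))^(-1) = (0 13 4 9 8 16 14 12)(2 7 5 11 3 6)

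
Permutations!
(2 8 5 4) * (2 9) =[0, 1, 8, 3, 9, 4, 6, 7, 5, 2] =(2 8 5 4 9)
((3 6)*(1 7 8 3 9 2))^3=((1 7 8 3 6 9 2))^3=(1 3 2 8 9 7 6)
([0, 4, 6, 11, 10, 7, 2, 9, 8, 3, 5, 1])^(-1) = [0, 11, 6, 9, 1, 10, 2, 5, 8, 7, 4, 3]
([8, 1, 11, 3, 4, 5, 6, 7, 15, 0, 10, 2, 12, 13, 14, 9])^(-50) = [15, 1, 2, 3, 4, 5, 6, 7, 9, 8, 10, 11, 12, 13, 14, 0]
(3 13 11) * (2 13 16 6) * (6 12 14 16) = (2 13 11 3 6)(12 14 16) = [0, 1, 13, 6, 4, 5, 2, 7, 8, 9, 10, 3, 14, 11, 16, 15, 12]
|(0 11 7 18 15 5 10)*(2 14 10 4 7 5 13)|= |(0 11 5 4 7 18 15 13 2 14 10)|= 11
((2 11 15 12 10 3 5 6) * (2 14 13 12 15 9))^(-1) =(15)(2 9 11)(3 10 12 13 14 6 5)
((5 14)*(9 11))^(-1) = ((5 14)(9 11))^(-1) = (5 14)(9 11)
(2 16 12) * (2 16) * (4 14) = (4 14)(12 16) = [0, 1, 2, 3, 14, 5, 6, 7, 8, 9, 10, 11, 16, 13, 4, 15, 12]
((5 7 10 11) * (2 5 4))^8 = (2 7 11)(4 5 10)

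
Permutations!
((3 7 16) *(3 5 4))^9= ((3 7 16 5 4))^9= (3 4 5 16 7)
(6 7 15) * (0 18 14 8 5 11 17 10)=(0 18 14 8 5 11 17 10)(6 7 15)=[18, 1, 2, 3, 4, 11, 7, 15, 5, 9, 0, 17, 12, 13, 8, 6, 16, 10, 14]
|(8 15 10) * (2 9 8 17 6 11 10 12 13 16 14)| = 8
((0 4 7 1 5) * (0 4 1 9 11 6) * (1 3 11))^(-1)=(0 6 11 3)(1 9 7 4 5)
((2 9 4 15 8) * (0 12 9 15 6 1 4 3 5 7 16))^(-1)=(0 16 7 5 3 9 12)(1 6 4)(2 8 15)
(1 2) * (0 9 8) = (0 9 8)(1 2) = [9, 2, 1, 3, 4, 5, 6, 7, 0, 8]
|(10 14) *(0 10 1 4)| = |(0 10 14 1 4)| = 5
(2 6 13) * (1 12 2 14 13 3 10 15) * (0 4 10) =(0 4 10 15 1 12 2 6 3)(13 14) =[4, 12, 6, 0, 10, 5, 3, 7, 8, 9, 15, 11, 2, 14, 13, 1]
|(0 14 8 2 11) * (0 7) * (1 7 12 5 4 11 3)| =28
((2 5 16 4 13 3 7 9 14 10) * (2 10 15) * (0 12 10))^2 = (0 10 12)(2 16 13 7 14)(3 9 15 5 4)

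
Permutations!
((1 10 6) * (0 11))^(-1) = ((0 11)(1 10 6))^(-1) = (0 11)(1 6 10)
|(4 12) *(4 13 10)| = 4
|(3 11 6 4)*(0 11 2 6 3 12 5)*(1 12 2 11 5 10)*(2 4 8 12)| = |(0 5)(1 2 6 8 12 10)(3 11)| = 6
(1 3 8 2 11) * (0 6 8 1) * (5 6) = (0 5 6 8 2 11)(1 3) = [5, 3, 11, 1, 4, 6, 8, 7, 2, 9, 10, 0]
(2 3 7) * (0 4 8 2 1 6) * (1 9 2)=(0 4 8 1 6)(2 3 7 9)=[4, 6, 3, 7, 8, 5, 0, 9, 1, 2]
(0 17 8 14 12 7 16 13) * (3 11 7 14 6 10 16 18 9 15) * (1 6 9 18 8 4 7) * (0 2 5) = (18)(0 17 4 7 8 9 15 3 11 1 6 10 16 13 2 5)(12 14) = [17, 6, 5, 11, 7, 0, 10, 8, 9, 15, 16, 1, 14, 2, 12, 3, 13, 4, 18]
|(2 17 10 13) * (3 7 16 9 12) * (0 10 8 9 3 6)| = |(0 10 13 2 17 8 9 12 6)(3 7 16)| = 9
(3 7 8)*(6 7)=(3 6 7 8)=[0, 1, 2, 6, 4, 5, 7, 8, 3]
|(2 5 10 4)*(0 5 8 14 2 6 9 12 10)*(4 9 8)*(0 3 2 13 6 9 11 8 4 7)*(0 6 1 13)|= |(0 5 3 2 7 6 4 9 12 10 11 8 14)(1 13)|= 26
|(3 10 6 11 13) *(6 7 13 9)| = 12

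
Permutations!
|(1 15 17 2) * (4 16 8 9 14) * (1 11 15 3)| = 20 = |(1 3)(2 11 15 17)(4 16 8 9 14)|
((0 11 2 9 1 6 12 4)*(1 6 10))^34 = ((0 11 2 9 6 12 4)(1 10))^34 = (0 4 12 6 9 2 11)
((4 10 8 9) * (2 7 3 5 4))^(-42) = ((2 7 3 5 4 10 8 9))^(-42) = (2 8 4 3)(5 7 9 10)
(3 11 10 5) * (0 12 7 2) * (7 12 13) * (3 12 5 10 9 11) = [13, 1, 0, 3, 4, 12, 6, 2, 8, 11, 10, 9, 5, 7] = (0 13 7 2)(5 12)(9 11)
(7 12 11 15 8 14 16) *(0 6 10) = (0 6 10)(7 12 11 15 8 14 16) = [6, 1, 2, 3, 4, 5, 10, 12, 14, 9, 0, 15, 11, 13, 16, 8, 7]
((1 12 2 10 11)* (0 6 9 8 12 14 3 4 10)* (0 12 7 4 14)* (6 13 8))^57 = ((0 13 8 7 4 10 11 1)(2 12)(3 14)(6 9))^57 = (0 13 8 7 4 10 11 1)(2 12)(3 14)(6 9)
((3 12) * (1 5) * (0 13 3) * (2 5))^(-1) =((0 13 3 12)(1 2 5))^(-1) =(0 12 3 13)(1 5 2)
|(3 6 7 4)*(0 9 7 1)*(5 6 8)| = |(0 9 7 4 3 8 5 6 1)| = 9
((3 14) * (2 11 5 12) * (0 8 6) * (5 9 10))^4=(14)(0 8 6)(2 5 9)(10 11 12)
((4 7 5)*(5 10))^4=((4 7 10 5))^4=(10)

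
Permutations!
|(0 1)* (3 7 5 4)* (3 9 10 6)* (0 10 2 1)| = 9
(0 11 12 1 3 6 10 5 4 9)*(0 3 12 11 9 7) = (0 9 3 6 10 5 4 7)(1 12) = [9, 12, 2, 6, 7, 4, 10, 0, 8, 3, 5, 11, 1]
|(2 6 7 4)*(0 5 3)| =12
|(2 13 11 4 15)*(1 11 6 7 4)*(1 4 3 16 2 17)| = |(1 11 4 15 17)(2 13 6 7 3 16)| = 30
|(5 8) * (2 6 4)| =6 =|(2 6 4)(5 8)|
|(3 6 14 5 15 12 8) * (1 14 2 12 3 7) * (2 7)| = |(1 14 5 15 3 6 7)(2 12 8)| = 21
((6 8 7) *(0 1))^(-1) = (0 1)(6 7 8)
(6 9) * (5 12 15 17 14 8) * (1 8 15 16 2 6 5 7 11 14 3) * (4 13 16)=[0, 8, 6, 1, 13, 12, 9, 11, 7, 5, 10, 14, 4, 16, 15, 17, 2, 3]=(1 8 7 11 14 15 17 3)(2 6 9 5 12 4 13 16)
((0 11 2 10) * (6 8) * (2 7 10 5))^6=(0 7)(10 11)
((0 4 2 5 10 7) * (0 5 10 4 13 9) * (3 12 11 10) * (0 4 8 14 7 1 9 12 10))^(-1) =((0 13 12 11)(1 9 4 2 3 10)(5 8 14 7))^(-1) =(0 11 12 13)(1 10 3 2 4 9)(5 7 14 8)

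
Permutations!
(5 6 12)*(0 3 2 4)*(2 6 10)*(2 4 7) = (0 3 6 12 5 10 4)(2 7) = [3, 1, 7, 6, 0, 10, 12, 2, 8, 9, 4, 11, 5]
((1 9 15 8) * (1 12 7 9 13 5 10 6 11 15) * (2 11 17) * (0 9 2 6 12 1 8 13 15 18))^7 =(0 10 9 12 8 7 1 2 15 11 13 18 5)(6 17)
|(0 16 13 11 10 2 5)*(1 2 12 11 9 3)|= |(0 16 13 9 3 1 2 5)(10 12 11)|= 24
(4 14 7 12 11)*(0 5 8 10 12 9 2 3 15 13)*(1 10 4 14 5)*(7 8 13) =(0 1 10 12 11 14 8 4 5 13)(2 3 15 7 9) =[1, 10, 3, 15, 5, 13, 6, 9, 4, 2, 12, 14, 11, 0, 8, 7]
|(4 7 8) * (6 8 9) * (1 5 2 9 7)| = 7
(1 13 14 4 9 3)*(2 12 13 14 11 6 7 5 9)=[0, 14, 12, 1, 2, 9, 7, 5, 8, 3, 10, 6, 13, 11, 4]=(1 14 4 2 12 13 11 6 7 5 9 3)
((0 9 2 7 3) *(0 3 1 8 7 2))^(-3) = ((0 9)(1 8 7))^(-3) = (0 9)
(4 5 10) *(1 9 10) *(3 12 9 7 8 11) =(1 7 8 11 3 12 9 10 4 5) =[0, 7, 2, 12, 5, 1, 6, 8, 11, 10, 4, 3, 9]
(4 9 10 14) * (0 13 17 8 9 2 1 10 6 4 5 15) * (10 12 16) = (0 13 17 8 9 6 4 2 1 12 16 10 14 5 15) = [13, 12, 1, 3, 2, 15, 4, 7, 9, 6, 14, 11, 16, 17, 5, 0, 10, 8]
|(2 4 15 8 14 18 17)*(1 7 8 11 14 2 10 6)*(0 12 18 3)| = 15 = |(0 12 18 17 10 6 1 7 8 2 4 15 11 14 3)|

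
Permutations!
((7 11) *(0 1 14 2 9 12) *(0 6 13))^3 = (0 2 6 1 9 13 14 12)(7 11) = ((0 1 14 2 9 12 6 13)(7 11))^3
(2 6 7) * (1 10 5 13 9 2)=(1 10 5 13 9 2 6 7)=[0, 10, 6, 3, 4, 13, 7, 1, 8, 2, 5, 11, 12, 9]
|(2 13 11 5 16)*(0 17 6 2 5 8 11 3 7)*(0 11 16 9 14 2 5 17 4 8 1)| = 15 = |(0 4 8 16 17 6 5 9 14 2 13 3 7 11 1)|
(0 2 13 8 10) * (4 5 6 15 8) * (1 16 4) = (0 2 13 1 16 4 5 6 15 8 10) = [2, 16, 13, 3, 5, 6, 15, 7, 10, 9, 0, 11, 12, 1, 14, 8, 4]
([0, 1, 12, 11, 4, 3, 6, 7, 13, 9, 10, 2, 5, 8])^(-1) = [0, 1, 11, 5, 4, 12, 6, 7, 13, 9, 10, 3, 2, 8]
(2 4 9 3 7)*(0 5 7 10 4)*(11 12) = (0 5 7 2)(3 10 4 9)(11 12) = [5, 1, 0, 10, 9, 7, 6, 2, 8, 3, 4, 12, 11]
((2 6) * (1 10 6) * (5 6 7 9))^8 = ((1 10 7 9 5 6 2))^8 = (1 10 7 9 5 6 2)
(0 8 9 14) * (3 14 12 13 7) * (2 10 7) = [8, 1, 10, 14, 4, 5, 6, 3, 9, 12, 7, 11, 13, 2, 0] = (0 8 9 12 13 2 10 7 3 14)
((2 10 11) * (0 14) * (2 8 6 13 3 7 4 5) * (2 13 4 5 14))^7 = (0 14 4 6 8 11 10 2)(3 13 5 7)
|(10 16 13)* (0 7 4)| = |(0 7 4)(10 16 13)| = 3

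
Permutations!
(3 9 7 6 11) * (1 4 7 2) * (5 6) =(1 4 7 5 6 11 3 9 2) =[0, 4, 1, 9, 7, 6, 11, 5, 8, 2, 10, 3]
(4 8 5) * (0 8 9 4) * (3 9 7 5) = (0 8 3 9 4 7 5) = [8, 1, 2, 9, 7, 0, 6, 5, 3, 4]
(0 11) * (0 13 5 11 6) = (0 6)(5 11 13) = [6, 1, 2, 3, 4, 11, 0, 7, 8, 9, 10, 13, 12, 5]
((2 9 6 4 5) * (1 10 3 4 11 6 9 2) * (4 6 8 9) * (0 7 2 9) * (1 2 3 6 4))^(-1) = ((0 7 3 4 5 2 9 1 10 6 11 8))^(-1) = (0 8 11 6 10 1 9 2 5 4 3 7)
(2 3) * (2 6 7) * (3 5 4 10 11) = (2 5 4 10 11 3 6 7) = [0, 1, 5, 6, 10, 4, 7, 2, 8, 9, 11, 3]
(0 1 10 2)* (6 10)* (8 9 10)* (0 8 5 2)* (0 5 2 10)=(0 1 6 2 8 9)(5 10)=[1, 6, 8, 3, 4, 10, 2, 7, 9, 0, 5]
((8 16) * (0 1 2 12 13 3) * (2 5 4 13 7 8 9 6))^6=(2 6 9 16 8 7 12)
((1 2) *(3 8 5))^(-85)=((1 2)(3 8 5))^(-85)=(1 2)(3 5 8)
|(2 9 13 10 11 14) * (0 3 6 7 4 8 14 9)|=|(0 3 6 7 4 8 14 2)(9 13 10 11)|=8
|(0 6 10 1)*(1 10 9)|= 4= |(10)(0 6 9 1)|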